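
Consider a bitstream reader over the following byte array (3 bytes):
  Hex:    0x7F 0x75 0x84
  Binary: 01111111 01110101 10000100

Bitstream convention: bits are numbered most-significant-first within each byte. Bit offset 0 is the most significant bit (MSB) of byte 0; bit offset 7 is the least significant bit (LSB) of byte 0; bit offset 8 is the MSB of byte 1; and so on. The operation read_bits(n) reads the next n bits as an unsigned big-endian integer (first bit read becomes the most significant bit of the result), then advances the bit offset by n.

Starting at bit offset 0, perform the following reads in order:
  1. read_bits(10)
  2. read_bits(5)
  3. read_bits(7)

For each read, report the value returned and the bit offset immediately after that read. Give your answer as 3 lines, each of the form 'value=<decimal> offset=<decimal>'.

Read 1: bits[0:10] width=10 -> value=509 (bin 0111111101); offset now 10 = byte 1 bit 2; 14 bits remain
Read 2: bits[10:15] width=5 -> value=26 (bin 11010); offset now 15 = byte 1 bit 7; 9 bits remain
Read 3: bits[15:22] width=7 -> value=97 (bin 1100001); offset now 22 = byte 2 bit 6; 2 bits remain

Answer: value=509 offset=10
value=26 offset=15
value=97 offset=22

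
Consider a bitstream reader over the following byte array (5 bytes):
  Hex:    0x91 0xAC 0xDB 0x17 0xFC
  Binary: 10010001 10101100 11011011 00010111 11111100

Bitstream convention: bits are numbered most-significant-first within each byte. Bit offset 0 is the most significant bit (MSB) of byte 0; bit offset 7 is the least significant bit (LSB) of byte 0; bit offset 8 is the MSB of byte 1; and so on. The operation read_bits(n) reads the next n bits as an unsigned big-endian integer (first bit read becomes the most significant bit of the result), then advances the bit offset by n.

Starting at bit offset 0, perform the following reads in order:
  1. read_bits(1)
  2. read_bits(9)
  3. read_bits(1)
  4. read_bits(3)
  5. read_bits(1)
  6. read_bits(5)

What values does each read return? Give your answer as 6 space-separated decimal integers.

Answer: 1 70 1 3 0 13

Derivation:
Read 1: bits[0:1] width=1 -> value=1 (bin 1); offset now 1 = byte 0 bit 1; 39 bits remain
Read 2: bits[1:10] width=9 -> value=70 (bin 001000110); offset now 10 = byte 1 bit 2; 30 bits remain
Read 3: bits[10:11] width=1 -> value=1 (bin 1); offset now 11 = byte 1 bit 3; 29 bits remain
Read 4: bits[11:14] width=3 -> value=3 (bin 011); offset now 14 = byte 1 bit 6; 26 bits remain
Read 5: bits[14:15] width=1 -> value=0 (bin 0); offset now 15 = byte 1 bit 7; 25 bits remain
Read 6: bits[15:20] width=5 -> value=13 (bin 01101); offset now 20 = byte 2 bit 4; 20 bits remain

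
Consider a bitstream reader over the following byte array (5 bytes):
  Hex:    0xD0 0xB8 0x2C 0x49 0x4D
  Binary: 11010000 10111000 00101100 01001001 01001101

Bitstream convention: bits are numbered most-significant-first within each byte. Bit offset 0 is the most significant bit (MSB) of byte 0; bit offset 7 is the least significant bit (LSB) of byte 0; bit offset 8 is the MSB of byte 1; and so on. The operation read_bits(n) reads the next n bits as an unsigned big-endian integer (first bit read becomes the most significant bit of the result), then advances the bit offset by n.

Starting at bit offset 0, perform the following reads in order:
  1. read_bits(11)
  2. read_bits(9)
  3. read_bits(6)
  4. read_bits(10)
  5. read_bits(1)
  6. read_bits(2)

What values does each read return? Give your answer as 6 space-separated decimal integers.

Read 1: bits[0:11] width=11 -> value=1669 (bin 11010000101); offset now 11 = byte 1 bit 3; 29 bits remain
Read 2: bits[11:20] width=9 -> value=386 (bin 110000010); offset now 20 = byte 2 bit 4; 20 bits remain
Read 3: bits[20:26] width=6 -> value=49 (bin 110001); offset now 26 = byte 3 bit 2; 14 bits remain
Read 4: bits[26:36] width=10 -> value=148 (bin 0010010100); offset now 36 = byte 4 bit 4; 4 bits remain
Read 5: bits[36:37] width=1 -> value=1 (bin 1); offset now 37 = byte 4 bit 5; 3 bits remain
Read 6: bits[37:39] width=2 -> value=2 (bin 10); offset now 39 = byte 4 bit 7; 1 bits remain

Answer: 1669 386 49 148 1 2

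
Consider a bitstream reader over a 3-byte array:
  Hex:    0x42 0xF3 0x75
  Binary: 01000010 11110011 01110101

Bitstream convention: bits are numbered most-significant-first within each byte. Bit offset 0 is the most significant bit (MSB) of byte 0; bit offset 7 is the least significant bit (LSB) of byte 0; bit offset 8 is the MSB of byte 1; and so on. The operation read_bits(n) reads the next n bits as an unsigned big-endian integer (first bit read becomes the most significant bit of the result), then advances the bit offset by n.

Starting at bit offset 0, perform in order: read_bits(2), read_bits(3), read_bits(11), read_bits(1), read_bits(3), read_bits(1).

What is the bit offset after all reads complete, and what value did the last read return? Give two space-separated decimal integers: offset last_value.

Read 1: bits[0:2] width=2 -> value=1 (bin 01); offset now 2 = byte 0 bit 2; 22 bits remain
Read 2: bits[2:5] width=3 -> value=0 (bin 000); offset now 5 = byte 0 bit 5; 19 bits remain
Read 3: bits[5:16] width=11 -> value=755 (bin 01011110011); offset now 16 = byte 2 bit 0; 8 bits remain
Read 4: bits[16:17] width=1 -> value=0 (bin 0); offset now 17 = byte 2 bit 1; 7 bits remain
Read 5: bits[17:20] width=3 -> value=7 (bin 111); offset now 20 = byte 2 bit 4; 4 bits remain
Read 6: bits[20:21] width=1 -> value=0 (bin 0); offset now 21 = byte 2 bit 5; 3 bits remain

Answer: 21 0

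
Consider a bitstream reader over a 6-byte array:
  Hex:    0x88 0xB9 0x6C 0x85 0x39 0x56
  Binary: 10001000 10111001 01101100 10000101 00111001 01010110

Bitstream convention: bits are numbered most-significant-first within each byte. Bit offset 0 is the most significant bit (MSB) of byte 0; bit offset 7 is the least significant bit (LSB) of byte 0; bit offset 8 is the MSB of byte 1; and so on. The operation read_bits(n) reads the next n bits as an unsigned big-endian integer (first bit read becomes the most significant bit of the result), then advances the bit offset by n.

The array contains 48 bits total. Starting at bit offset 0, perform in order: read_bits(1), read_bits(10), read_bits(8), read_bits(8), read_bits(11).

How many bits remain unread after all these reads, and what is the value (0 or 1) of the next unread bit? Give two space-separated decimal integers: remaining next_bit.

Answer: 10 0

Derivation:
Read 1: bits[0:1] width=1 -> value=1 (bin 1); offset now 1 = byte 0 bit 1; 47 bits remain
Read 2: bits[1:11] width=10 -> value=69 (bin 0001000101); offset now 11 = byte 1 bit 3; 37 bits remain
Read 3: bits[11:19] width=8 -> value=203 (bin 11001011); offset now 19 = byte 2 bit 3; 29 bits remain
Read 4: bits[19:27] width=8 -> value=100 (bin 01100100); offset now 27 = byte 3 bit 3; 21 bits remain
Read 5: bits[27:38] width=11 -> value=334 (bin 00101001110); offset now 38 = byte 4 bit 6; 10 bits remain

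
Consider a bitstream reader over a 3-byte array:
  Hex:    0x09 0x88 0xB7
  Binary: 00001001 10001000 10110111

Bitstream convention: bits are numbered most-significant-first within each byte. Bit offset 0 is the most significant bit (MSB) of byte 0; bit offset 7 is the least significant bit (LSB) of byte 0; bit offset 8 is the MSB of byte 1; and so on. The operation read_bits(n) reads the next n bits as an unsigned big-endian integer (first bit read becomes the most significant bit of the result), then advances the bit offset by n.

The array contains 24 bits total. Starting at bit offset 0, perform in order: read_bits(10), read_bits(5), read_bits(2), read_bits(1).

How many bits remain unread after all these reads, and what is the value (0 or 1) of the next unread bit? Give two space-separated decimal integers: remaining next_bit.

Answer: 6 1

Derivation:
Read 1: bits[0:10] width=10 -> value=38 (bin 0000100110); offset now 10 = byte 1 bit 2; 14 bits remain
Read 2: bits[10:15] width=5 -> value=4 (bin 00100); offset now 15 = byte 1 bit 7; 9 bits remain
Read 3: bits[15:17] width=2 -> value=1 (bin 01); offset now 17 = byte 2 bit 1; 7 bits remain
Read 4: bits[17:18] width=1 -> value=0 (bin 0); offset now 18 = byte 2 bit 2; 6 bits remain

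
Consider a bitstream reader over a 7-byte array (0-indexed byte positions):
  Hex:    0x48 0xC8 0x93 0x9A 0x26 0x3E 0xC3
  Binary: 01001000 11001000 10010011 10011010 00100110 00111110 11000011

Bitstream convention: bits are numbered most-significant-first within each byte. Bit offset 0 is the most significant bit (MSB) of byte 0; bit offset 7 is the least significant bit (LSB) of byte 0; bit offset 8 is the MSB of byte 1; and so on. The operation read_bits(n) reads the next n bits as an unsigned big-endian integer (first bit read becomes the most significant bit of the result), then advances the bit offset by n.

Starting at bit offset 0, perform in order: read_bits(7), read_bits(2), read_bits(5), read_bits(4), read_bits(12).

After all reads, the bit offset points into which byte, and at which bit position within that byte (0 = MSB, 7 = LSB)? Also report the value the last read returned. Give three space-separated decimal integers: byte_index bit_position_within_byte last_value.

Read 1: bits[0:7] width=7 -> value=36 (bin 0100100); offset now 7 = byte 0 bit 7; 49 bits remain
Read 2: bits[7:9] width=2 -> value=1 (bin 01); offset now 9 = byte 1 bit 1; 47 bits remain
Read 3: bits[9:14] width=5 -> value=18 (bin 10010); offset now 14 = byte 1 bit 6; 42 bits remain
Read 4: bits[14:18] width=4 -> value=2 (bin 0010); offset now 18 = byte 2 bit 2; 38 bits remain
Read 5: bits[18:30] width=12 -> value=1254 (bin 010011100110); offset now 30 = byte 3 bit 6; 26 bits remain

Answer: 3 6 1254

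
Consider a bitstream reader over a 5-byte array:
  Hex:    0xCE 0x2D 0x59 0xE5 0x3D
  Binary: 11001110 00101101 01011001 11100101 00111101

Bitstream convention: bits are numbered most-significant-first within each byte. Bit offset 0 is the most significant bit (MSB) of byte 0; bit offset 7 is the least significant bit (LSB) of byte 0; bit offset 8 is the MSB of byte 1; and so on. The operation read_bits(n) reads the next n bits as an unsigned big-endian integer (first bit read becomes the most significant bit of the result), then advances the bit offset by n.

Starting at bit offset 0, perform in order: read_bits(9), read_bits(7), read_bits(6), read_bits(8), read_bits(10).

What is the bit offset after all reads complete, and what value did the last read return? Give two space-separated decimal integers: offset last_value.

Answer: 40 317

Derivation:
Read 1: bits[0:9] width=9 -> value=412 (bin 110011100); offset now 9 = byte 1 bit 1; 31 bits remain
Read 2: bits[9:16] width=7 -> value=45 (bin 0101101); offset now 16 = byte 2 bit 0; 24 bits remain
Read 3: bits[16:22] width=6 -> value=22 (bin 010110); offset now 22 = byte 2 bit 6; 18 bits remain
Read 4: bits[22:30] width=8 -> value=121 (bin 01111001); offset now 30 = byte 3 bit 6; 10 bits remain
Read 5: bits[30:40] width=10 -> value=317 (bin 0100111101); offset now 40 = byte 5 bit 0; 0 bits remain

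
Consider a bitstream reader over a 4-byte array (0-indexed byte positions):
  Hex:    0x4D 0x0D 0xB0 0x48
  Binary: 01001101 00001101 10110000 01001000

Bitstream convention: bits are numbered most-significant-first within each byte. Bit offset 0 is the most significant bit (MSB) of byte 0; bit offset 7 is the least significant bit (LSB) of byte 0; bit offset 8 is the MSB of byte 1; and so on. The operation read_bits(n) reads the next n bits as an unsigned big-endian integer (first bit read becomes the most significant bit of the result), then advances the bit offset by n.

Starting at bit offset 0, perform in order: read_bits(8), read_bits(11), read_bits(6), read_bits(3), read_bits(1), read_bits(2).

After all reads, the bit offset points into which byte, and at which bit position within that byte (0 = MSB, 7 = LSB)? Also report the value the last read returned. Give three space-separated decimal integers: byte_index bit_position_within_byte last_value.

Answer: 3 7 0

Derivation:
Read 1: bits[0:8] width=8 -> value=77 (bin 01001101); offset now 8 = byte 1 bit 0; 24 bits remain
Read 2: bits[8:19] width=11 -> value=109 (bin 00001101101); offset now 19 = byte 2 bit 3; 13 bits remain
Read 3: bits[19:25] width=6 -> value=32 (bin 100000); offset now 25 = byte 3 bit 1; 7 bits remain
Read 4: bits[25:28] width=3 -> value=4 (bin 100); offset now 28 = byte 3 bit 4; 4 bits remain
Read 5: bits[28:29] width=1 -> value=1 (bin 1); offset now 29 = byte 3 bit 5; 3 bits remain
Read 6: bits[29:31] width=2 -> value=0 (bin 00); offset now 31 = byte 3 bit 7; 1 bits remain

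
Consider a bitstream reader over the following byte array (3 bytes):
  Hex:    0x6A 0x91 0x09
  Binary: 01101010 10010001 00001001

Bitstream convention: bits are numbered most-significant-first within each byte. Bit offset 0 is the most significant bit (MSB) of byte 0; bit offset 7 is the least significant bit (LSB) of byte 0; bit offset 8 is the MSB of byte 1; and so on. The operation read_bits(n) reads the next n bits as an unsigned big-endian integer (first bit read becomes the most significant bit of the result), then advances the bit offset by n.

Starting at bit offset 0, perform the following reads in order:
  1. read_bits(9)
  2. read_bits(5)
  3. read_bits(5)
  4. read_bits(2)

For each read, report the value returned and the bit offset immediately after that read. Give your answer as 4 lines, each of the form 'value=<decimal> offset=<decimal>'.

Answer: value=213 offset=9
value=4 offset=14
value=8 offset=19
value=1 offset=21

Derivation:
Read 1: bits[0:9] width=9 -> value=213 (bin 011010101); offset now 9 = byte 1 bit 1; 15 bits remain
Read 2: bits[9:14] width=5 -> value=4 (bin 00100); offset now 14 = byte 1 bit 6; 10 bits remain
Read 3: bits[14:19] width=5 -> value=8 (bin 01000); offset now 19 = byte 2 bit 3; 5 bits remain
Read 4: bits[19:21] width=2 -> value=1 (bin 01); offset now 21 = byte 2 bit 5; 3 bits remain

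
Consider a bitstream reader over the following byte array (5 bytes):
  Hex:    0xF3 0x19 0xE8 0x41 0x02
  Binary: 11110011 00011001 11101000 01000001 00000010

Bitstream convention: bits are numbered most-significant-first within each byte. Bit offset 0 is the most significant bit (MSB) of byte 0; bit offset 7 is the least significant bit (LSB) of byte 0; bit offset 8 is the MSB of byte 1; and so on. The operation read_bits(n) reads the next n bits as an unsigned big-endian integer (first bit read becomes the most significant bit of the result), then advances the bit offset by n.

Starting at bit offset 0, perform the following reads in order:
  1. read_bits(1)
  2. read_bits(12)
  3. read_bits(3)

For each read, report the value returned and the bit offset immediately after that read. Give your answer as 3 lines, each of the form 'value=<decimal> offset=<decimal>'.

Answer: value=1 offset=1
value=3683 offset=13
value=1 offset=16

Derivation:
Read 1: bits[0:1] width=1 -> value=1 (bin 1); offset now 1 = byte 0 bit 1; 39 bits remain
Read 2: bits[1:13] width=12 -> value=3683 (bin 111001100011); offset now 13 = byte 1 bit 5; 27 bits remain
Read 3: bits[13:16] width=3 -> value=1 (bin 001); offset now 16 = byte 2 bit 0; 24 bits remain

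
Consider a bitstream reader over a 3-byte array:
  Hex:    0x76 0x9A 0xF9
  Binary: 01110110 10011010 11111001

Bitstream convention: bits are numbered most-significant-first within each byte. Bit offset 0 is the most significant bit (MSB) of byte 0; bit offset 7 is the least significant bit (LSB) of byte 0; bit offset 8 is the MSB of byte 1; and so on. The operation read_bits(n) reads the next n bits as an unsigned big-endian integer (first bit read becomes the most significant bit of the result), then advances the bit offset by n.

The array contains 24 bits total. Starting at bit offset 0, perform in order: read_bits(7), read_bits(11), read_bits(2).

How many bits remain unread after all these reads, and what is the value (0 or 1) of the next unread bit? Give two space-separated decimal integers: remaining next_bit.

Read 1: bits[0:7] width=7 -> value=59 (bin 0111011); offset now 7 = byte 0 bit 7; 17 bits remain
Read 2: bits[7:18] width=11 -> value=619 (bin 01001101011); offset now 18 = byte 2 bit 2; 6 bits remain
Read 3: bits[18:20] width=2 -> value=3 (bin 11); offset now 20 = byte 2 bit 4; 4 bits remain

Answer: 4 1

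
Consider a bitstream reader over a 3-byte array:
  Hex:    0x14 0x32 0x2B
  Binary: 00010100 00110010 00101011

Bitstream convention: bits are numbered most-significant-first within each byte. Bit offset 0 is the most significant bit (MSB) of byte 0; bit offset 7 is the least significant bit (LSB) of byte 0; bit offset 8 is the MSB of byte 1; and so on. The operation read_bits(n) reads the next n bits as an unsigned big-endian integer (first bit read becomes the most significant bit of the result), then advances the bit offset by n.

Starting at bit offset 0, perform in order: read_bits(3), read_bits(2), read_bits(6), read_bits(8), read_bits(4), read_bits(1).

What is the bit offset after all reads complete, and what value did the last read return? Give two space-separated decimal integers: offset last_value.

Read 1: bits[0:3] width=3 -> value=0 (bin 000); offset now 3 = byte 0 bit 3; 21 bits remain
Read 2: bits[3:5] width=2 -> value=2 (bin 10); offset now 5 = byte 0 bit 5; 19 bits remain
Read 3: bits[5:11] width=6 -> value=33 (bin 100001); offset now 11 = byte 1 bit 3; 13 bits remain
Read 4: bits[11:19] width=8 -> value=145 (bin 10010001); offset now 19 = byte 2 bit 3; 5 bits remain
Read 5: bits[19:23] width=4 -> value=5 (bin 0101); offset now 23 = byte 2 bit 7; 1 bits remain
Read 6: bits[23:24] width=1 -> value=1 (bin 1); offset now 24 = byte 3 bit 0; 0 bits remain

Answer: 24 1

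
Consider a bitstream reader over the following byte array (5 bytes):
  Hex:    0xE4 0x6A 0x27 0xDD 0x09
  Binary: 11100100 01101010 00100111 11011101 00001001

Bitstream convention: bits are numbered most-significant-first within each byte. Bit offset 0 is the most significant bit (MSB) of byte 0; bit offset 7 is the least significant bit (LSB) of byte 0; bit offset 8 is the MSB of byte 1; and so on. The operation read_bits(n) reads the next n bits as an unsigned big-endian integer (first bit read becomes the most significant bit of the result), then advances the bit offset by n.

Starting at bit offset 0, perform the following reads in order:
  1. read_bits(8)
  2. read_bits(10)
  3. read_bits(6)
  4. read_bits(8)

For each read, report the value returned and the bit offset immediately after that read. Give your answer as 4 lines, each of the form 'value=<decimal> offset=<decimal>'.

Answer: value=228 offset=8
value=424 offset=18
value=39 offset=24
value=221 offset=32

Derivation:
Read 1: bits[0:8] width=8 -> value=228 (bin 11100100); offset now 8 = byte 1 bit 0; 32 bits remain
Read 2: bits[8:18] width=10 -> value=424 (bin 0110101000); offset now 18 = byte 2 bit 2; 22 bits remain
Read 3: bits[18:24] width=6 -> value=39 (bin 100111); offset now 24 = byte 3 bit 0; 16 bits remain
Read 4: bits[24:32] width=8 -> value=221 (bin 11011101); offset now 32 = byte 4 bit 0; 8 bits remain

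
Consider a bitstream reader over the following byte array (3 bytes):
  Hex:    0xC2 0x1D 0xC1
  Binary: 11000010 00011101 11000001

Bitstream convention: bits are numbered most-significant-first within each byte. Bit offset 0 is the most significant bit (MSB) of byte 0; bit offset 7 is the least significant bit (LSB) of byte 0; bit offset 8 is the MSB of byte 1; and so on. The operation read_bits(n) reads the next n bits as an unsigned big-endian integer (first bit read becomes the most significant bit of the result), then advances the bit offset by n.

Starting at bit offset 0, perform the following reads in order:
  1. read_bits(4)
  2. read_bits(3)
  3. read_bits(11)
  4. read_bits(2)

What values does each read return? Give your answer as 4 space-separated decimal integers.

Read 1: bits[0:4] width=4 -> value=12 (bin 1100); offset now 4 = byte 0 bit 4; 20 bits remain
Read 2: bits[4:7] width=3 -> value=1 (bin 001); offset now 7 = byte 0 bit 7; 17 bits remain
Read 3: bits[7:18] width=11 -> value=119 (bin 00001110111); offset now 18 = byte 2 bit 2; 6 bits remain
Read 4: bits[18:20] width=2 -> value=0 (bin 00); offset now 20 = byte 2 bit 4; 4 bits remain

Answer: 12 1 119 0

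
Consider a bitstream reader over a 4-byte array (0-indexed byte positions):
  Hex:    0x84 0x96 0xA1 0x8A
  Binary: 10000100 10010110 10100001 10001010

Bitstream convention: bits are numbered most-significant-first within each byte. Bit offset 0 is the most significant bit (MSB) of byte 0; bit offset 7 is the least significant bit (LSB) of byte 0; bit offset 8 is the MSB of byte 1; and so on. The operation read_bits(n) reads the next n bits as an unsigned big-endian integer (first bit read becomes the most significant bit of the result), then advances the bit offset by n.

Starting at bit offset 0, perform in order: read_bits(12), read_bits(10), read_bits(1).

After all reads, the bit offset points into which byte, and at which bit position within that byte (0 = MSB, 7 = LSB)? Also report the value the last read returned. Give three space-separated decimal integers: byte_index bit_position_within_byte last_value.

Answer: 2 7 0

Derivation:
Read 1: bits[0:12] width=12 -> value=2121 (bin 100001001001); offset now 12 = byte 1 bit 4; 20 bits remain
Read 2: bits[12:22] width=10 -> value=424 (bin 0110101000); offset now 22 = byte 2 bit 6; 10 bits remain
Read 3: bits[22:23] width=1 -> value=0 (bin 0); offset now 23 = byte 2 bit 7; 9 bits remain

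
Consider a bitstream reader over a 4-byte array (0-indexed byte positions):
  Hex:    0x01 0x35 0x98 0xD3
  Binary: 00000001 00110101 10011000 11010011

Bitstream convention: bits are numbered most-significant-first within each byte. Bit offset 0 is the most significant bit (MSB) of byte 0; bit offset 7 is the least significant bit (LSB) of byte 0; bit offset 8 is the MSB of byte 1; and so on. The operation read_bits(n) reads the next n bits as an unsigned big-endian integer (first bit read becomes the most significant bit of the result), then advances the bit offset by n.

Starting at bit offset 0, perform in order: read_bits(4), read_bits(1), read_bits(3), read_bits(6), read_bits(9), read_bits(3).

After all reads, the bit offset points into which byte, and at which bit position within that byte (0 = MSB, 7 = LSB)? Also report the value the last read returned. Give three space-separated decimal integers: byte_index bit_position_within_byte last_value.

Answer: 3 2 3

Derivation:
Read 1: bits[0:4] width=4 -> value=0 (bin 0000); offset now 4 = byte 0 bit 4; 28 bits remain
Read 2: bits[4:5] width=1 -> value=0 (bin 0); offset now 5 = byte 0 bit 5; 27 bits remain
Read 3: bits[5:8] width=3 -> value=1 (bin 001); offset now 8 = byte 1 bit 0; 24 bits remain
Read 4: bits[8:14] width=6 -> value=13 (bin 001101); offset now 14 = byte 1 bit 6; 18 bits remain
Read 5: bits[14:23] width=9 -> value=204 (bin 011001100); offset now 23 = byte 2 bit 7; 9 bits remain
Read 6: bits[23:26] width=3 -> value=3 (bin 011); offset now 26 = byte 3 bit 2; 6 bits remain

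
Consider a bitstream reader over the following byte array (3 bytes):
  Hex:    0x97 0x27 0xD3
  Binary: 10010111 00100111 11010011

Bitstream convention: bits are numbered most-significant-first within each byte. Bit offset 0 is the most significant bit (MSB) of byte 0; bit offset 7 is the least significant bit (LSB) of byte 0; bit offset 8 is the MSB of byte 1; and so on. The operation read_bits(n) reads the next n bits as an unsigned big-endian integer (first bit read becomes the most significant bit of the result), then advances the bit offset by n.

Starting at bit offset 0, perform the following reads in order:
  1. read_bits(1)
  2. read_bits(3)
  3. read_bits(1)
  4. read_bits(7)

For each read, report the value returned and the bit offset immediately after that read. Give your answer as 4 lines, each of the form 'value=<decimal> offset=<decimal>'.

Read 1: bits[0:1] width=1 -> value=1 (bin 1); offset now 1 = byte 0 bit 1; 23 bits remain
Read 2: bits[1:4] width=3 -> value=1 (bin 001); offset now 4 = byte 0 bit 4; 20 bits remain
Read 3: bits[4:5] width=1 -> value=0 (bin 0); offset now 5 = byte 0 bit 5; 19 bits remain
Read 4: bits[5:12] width=7 -> value=114 (bin 1110010); offset now 12 = byte 1 bit 4; 12 bits remain

Answer: value=1 offset=1
value=1 offset=4
value=0 offset=5
value=114 offset=12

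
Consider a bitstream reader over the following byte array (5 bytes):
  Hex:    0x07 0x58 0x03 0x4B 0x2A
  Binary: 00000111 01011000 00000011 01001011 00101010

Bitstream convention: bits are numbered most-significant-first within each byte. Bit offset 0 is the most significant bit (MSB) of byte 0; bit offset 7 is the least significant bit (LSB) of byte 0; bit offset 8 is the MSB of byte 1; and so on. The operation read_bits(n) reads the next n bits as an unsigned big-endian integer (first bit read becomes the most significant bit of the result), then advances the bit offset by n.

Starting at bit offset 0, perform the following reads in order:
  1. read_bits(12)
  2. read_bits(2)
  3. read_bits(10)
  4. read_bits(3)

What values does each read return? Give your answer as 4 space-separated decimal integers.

Answer: 117 2 3 2

Derivation:
Read 1: bits[0:12] width=12 -> value=117 (bin 000001110101); offset now 12 = byte 1 bit 4; 28 bits remain
Read 2: bits[12:14] width=2 -> value=2 (bin 10); offset now 14 = byte 1 bit 6; 26 bits remain
Read 3: bits[14:24] width=10 -> value=3 (bin 0000000011); offset now 24 = byte 3 bit 0; 16 bits remain
Read 4: bits[24:27] width=3 -> value=2 (bin 010); offset now 27 = byte 3 bit 3; 13 bits remain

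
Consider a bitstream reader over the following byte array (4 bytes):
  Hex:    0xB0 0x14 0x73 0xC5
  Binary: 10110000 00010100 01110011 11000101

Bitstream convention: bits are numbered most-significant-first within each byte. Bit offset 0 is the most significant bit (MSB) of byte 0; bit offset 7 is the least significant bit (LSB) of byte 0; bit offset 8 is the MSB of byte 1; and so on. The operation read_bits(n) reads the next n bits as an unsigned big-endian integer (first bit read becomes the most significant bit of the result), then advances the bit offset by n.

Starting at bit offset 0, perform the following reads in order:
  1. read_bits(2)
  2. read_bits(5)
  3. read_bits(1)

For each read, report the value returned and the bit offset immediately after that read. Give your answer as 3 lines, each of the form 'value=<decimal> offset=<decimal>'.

Read 1: bits[0:2] width=2 -> value=2 (bin 10); offset now 2 = byte 0 bit 2; 30 bits remain
Read 2: bits[2:7] width=5 -> value=24 (bin 11000); offset now 7 = byte 0 bit 7; 25 bits remain
Read 3: bits[7:8] width=1 -> value=0 (bin 0); offset now 8 = byte 1 bit 0; 24 bits remain

Answer: value=2 offset=2
value=24 offset=7
value=0 offset=8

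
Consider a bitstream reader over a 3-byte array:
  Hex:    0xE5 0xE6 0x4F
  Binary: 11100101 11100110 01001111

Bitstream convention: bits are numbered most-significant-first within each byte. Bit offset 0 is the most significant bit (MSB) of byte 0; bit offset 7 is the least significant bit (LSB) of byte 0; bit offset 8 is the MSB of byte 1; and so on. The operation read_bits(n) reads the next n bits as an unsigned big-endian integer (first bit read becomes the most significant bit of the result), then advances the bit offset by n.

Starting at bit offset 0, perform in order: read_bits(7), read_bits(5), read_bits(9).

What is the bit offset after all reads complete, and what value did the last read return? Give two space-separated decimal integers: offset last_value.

Read 1: bits[0:7] width=7 -> value=114 (bin 1110010); offset now 7 = byte 0 bit 7; 17 bits remain
Read 2: bits[7:12] width=5 -> value=30 (bin 11110); offset now 12 = byte 1 bit 4; 12 bits remain
Read 3: bits[12:21] width=9 -> value=201 (bin 011001001); offset now 21 = byte 2 bit 5; 3 bits remain

Answer: 21 201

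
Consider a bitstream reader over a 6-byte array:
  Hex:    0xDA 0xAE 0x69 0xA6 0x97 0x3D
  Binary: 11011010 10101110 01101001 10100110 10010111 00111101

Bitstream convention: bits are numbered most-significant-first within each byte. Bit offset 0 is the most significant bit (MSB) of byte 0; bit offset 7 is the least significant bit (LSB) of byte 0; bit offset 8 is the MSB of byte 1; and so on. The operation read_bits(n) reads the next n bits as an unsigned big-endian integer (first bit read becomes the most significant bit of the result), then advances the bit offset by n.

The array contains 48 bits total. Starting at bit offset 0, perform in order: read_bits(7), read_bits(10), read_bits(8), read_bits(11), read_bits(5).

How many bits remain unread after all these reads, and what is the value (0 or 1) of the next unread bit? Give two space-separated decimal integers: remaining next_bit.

Answer: 7 0

Derivation:
Read 1: bits[0:7] width=7 -> value=109 (bin 1101101); offset now 7 = byte 0 bit 7; 41 bits remain
Read 2: bits[7:17] width=10 -> value=348 (bin 0101011100); offset now 17 = byte 2 bit 1; 31 bits remain
Read 3: bits[17:25] width=8 -> value=211 (bin 11010011); offset now 25 = byte 3 bit 1; 23 bits remain
Read 4: bits[25:36] width=11 -> value=617 (bin 01001101001); offset now 36 = byte 4 bit 4; 12 bits remain
Read 5: bits[36:41] width=5 -> value=14 (bin 01110); offset now 41 = byte 5 bit 1; 7 bits remain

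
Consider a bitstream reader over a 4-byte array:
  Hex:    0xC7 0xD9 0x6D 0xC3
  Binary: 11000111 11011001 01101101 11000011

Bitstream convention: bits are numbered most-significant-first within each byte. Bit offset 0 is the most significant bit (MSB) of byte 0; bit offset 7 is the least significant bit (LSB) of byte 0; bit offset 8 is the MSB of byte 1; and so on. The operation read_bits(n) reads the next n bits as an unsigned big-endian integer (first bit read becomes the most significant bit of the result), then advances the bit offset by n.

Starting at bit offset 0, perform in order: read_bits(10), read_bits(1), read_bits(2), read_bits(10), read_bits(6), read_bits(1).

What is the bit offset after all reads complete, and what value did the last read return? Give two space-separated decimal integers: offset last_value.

Read 1: bits[0:10] width=10 -> value=799 (bin 1100011111); offset now 10 = byte 1 bit 2; 22 bits remain
Read 2: bits[10:11] width=1 -> value=0 (bin 0); offset now 11 = byte 1 bit 3; 21 bits remain
Read 3: bits[11:13] width=2 -> value=3 (bin 11); offset now 13 = byte 1 bit 5; 19 bits remain
Read 4: bits[13:23] width=10 -> value=182 (bin 0010110110); offset now 23 = byte 2 bit 7; 9 bits remain
Read 5: bits[23:29] width=6 -> value=56 (bin 111000); offset now 29 = byte 3 bit 5; 3 bits remain
Read 6: bits[29:30] width=1 -> value=0 (bin 0); offset now 30 = byte 3 bit 6; 2 bits remain

Answer: 30 0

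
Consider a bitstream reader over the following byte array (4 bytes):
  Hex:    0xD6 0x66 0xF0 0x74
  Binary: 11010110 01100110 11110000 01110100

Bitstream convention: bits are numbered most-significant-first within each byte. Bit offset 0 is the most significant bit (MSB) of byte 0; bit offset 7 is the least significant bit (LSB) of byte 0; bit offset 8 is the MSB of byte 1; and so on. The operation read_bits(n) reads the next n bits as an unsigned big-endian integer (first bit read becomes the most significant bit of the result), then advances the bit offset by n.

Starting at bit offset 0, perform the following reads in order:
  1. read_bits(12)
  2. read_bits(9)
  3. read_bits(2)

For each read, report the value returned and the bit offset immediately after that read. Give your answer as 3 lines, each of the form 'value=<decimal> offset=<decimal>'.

Answer: value=3430 offset=12
value=222 offset=21
value=0 offset=23

Derivation:
Read 1: bits[0:12] width=12 -> value=3430 (bin 110101100110); offset now 12 = byte 1 bit 4; 20 bits remain
Read 2: bits[12:21] width=9 -> value=222 (bin 011011110); offset now 21 = byte 2 bit 5; 11 bits remain
Read 3: bits[21:23] width=2 -> value=0 (bin 00); offset now 23 = byte 2 bit 7; 9 bits remain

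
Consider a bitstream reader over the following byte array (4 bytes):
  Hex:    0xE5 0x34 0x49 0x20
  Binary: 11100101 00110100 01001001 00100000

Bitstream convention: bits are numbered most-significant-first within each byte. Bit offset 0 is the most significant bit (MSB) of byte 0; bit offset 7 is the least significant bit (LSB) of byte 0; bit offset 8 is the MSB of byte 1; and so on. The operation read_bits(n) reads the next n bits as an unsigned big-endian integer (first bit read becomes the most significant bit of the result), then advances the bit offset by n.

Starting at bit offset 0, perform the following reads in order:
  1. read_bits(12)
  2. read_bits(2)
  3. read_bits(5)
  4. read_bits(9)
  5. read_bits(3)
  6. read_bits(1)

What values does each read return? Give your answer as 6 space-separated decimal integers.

Read 1: bits[0:12] width=12 -> value=3667 (bin 111001010011); offset now 12 = byte 1 bit 4; 20 bits remain
Read 2: bits[12:14] width=2 -> value=1 (bin 01); offset now 14 = byte 1 bit 6; 18 bits remain
Read 3: bits[14:19] width=5 -> value=2 (bin 00010); offset now 19 = byte 2 bit 3; 13 bits remain
Read 4: bits[19:28] width=9 -> value=146 (bin 010010010); offset now 28 = byte 3 bit 4; 4 bits remain
Read 5: bits[28:31] width=3 -> value=0 (bin 000); offset now 31 = byte 3 bit 7; 1 bits remain
Read 6: bits[31:32] width=1 -> value=0 (bin 0); offset now 32 = byte 4 bit 0; 0 bits remain

Answer: 3667 1 2 146 0 0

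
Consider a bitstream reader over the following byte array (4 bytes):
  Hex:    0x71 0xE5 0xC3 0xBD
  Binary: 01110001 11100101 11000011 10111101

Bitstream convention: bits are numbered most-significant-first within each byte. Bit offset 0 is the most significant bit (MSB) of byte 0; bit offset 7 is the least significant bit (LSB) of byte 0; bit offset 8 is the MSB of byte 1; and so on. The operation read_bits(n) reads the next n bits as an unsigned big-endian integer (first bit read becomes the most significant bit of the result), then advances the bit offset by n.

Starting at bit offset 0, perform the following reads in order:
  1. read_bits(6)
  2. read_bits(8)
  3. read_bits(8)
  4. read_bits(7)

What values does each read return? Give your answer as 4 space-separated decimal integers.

Read 1: bits[0:6] width=6 -> value=28 (bin 011100); offset now 6 = byte 0 bit 6; 26 bits remain
Read 2: bits[6:14] width=8 -> value=121 (bin 01111001); offset now 14 = byte 1 bit 6; 18 bits remain
Read 3: bits[14:22] width=8 -> value=112 (bin 01110000); offset now 22 = byte 2 bit 6; 10 bits remain
Read 4: bits[22:29] width=7 -> value=119 (bin 1110111); offset now 29 = byte 3 bit 5; 3 bits remain

Answer: 28 121 112 119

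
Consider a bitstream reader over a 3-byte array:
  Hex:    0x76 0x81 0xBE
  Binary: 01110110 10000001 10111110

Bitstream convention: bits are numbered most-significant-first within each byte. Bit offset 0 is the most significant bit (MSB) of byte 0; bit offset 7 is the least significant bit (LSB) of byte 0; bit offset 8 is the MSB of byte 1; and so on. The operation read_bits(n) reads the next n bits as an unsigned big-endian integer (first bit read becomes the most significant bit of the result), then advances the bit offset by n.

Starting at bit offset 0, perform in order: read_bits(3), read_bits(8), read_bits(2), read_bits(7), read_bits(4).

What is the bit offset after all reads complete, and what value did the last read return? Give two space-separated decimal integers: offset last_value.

Read 1: bits[0:3] width=3 -> value=3 (bin 011); offset now 3 = byte 0 bit 3; 21 bits remain
Read 2: bits[3:11] width=8 -> value=180 (bin 10110100); offset now 11 = byte 1 bit 3; 13 bits remain
Read 3: bits[11:13] width=2 -> value=0 (bin 00); offset now 13 = byte 1 bit 5; 11 bits remain
Read 4: bits[13:20] width=7 -> value=27 (bin 0011011); offset now 20 = byte 2 bit 4; 4 bits remain
Read 5: bits[20:24] width=4 -> value=14 (bin 1110); offset now 24 = byte 3 bit 0; 0 bits remain

Answer: 24 14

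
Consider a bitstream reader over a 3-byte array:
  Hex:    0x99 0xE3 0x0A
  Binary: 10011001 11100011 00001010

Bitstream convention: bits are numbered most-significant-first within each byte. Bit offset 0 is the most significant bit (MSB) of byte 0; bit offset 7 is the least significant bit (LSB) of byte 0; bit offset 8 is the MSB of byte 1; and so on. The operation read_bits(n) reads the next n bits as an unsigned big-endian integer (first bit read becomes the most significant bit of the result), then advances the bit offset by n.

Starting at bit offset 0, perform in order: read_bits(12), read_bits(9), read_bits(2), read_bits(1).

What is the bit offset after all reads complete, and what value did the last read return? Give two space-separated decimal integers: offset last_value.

Answer: 24 0

Derivation:
Read 1: bits[0:12] width=12 -> value=2462 (bin 100110011110); offset now 12 = byte 1 bit 4; 12 bits remain
Read 2: bits[12:21] width=9 -> value=97 (bin 001100001); offset now 21 = byte 2 bit 5; 3 bits remain
Read 3: bits[21:23] width=2 -> value=1 (bin 01); offset now 23 = byte 2 bit 7; 1 bits remain
Read 4: bits[23:24] width=1 -> value=0 (bin 0); offset now 24 = byte 3 bit 0; 0 bits remain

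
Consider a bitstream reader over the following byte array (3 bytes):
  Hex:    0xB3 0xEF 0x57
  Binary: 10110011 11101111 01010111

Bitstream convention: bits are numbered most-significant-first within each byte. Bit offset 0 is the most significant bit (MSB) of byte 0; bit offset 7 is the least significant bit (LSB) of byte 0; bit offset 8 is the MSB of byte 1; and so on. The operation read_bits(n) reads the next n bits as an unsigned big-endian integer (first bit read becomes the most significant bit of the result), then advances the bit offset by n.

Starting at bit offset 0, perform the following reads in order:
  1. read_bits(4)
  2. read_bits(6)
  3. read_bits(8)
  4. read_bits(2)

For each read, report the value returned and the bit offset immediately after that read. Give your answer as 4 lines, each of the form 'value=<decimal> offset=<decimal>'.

Answer: value=11 offset=4
value=15 offset=10
value=189 offset=18
value=1 offset=20

Derivation:
Read 1: bits[0:4] width=4 -> value=11 (bin 1011); offset now 4 = byte 0 bit 4; 20 bits remain
Read 2: bits[4:10] width=6 -> value=15 (bin 001111); offset now 10 = byte 1 bit 2; 14 bits remain
Read 3: bits[10:18] width=8 -> value=189 (bin 10111101); offset now 18 = byte 2 bit 2; 6 bits remain
Read 4: bits[18:20] width=2 -> value=1 (bin 01); offset now 20 = byte 2 bit 4; 4 bits remain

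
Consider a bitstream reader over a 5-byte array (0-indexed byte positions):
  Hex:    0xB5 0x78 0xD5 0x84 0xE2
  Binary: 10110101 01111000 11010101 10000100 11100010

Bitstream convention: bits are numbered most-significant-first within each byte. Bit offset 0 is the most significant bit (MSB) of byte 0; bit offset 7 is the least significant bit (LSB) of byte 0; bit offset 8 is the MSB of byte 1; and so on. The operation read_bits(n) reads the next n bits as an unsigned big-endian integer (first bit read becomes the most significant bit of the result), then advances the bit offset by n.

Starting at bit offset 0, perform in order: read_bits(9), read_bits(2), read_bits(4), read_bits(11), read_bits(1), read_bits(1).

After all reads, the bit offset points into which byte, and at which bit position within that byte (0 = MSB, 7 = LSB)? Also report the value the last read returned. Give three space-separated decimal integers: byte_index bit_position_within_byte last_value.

Answer: 3 4 0

Derivation:
Read 1: bits[0:9] width=9 -> value=362 (bin 101101010); offset now 9 = byte 1 bit 1; 31 bits remain
Read 2: bits[9:11] width=2 -> value=3 (bin 11); offset now 11 = byte 1 bit 3; 29 bits remain
Read 3: bits[11:15] width=4 -> value=12 (bin 1100); offset now 15 = byte 1 bit 7; 25 bits remain
Read 4: bits[15:26] width=11 -> value=854 (bin 01101010110); offset now 26 = byte 3 bit 2; 14 bits remain
Read 5: bits[26:27] width=1 -> value=0 (bin 0); offset now 27 = byte 3 bit 3; 13 bits remain
Read 6: bits[27:28] width=1 -> value=0 (bin 0); offset now 28 = byte 3 bit 4; 12 bits remain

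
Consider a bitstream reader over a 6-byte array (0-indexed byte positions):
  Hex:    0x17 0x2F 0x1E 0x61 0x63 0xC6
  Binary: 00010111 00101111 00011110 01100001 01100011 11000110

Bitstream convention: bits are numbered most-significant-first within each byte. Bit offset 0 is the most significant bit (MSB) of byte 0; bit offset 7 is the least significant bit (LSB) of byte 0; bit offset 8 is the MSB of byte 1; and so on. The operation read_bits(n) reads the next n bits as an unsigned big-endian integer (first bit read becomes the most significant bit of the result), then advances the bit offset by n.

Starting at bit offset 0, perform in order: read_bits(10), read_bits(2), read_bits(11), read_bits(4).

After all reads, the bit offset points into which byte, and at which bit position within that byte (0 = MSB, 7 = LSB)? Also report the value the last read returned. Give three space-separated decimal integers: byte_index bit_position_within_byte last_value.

Answer: 3 3 3

Derivation:
Read 1: bits[0:10] width=10 -> value=92 (bin 0001011100); offset now 10 = byte 1 bit 2; 38 bits remain
Read 2: bits[10:12] width=2 -> value=2 (bin 10); offset now 12 = byte 1 bit 4; 36 bits remain
Read 3: bits[12:23] width=11 -> value=1935 (bin 11110001111); offset now 23 = byte 2 bit 7; 25 bits remain
Read 4: bits[23:27] width=4 -> value=3 (bin 0011); offset now 27 = byte 3 bit 3; 21 bits remain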